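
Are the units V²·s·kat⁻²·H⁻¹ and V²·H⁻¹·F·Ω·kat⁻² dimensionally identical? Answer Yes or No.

Left side:
  V = W/A (potential = power per current),
      = kg·m²·s⁻³·A⁻¹.
  So V² = kg²·m⁴·s⁻⁶·A⁻².
  kat = mol/s = s⁻¹·mol (catalytic activity).
  So kat⁻² = s²·mol⁻².
  H = Wb/A (inductance = flux per current),
      = kg·m²·s⁻²·A⁻².
  So H⁻¹ = kg⁻¹·m⁻²·s²·A².
  Combining: V²·s·kat⁻²·H⁻¹ = (kg²·m⁴·s⁻⁶·A⁻²) · s · (s²·mol⁻²) · (kg⁻¹·m⁻²·s²·A²) = kg·m²·s⁻¹·mol⁻².
Right side:
  V = W/A (potential = power per current),
      = kg·m²·s⁻³·A⁻¹.
  So V² = kg²·m⁴·s⁻⁶·A⁻².
  H = Wb/A (inductance = flux per current),
      = kg·m²·s⁻²·A⁻².
  So H⁻¹ = kg⁻¹·m⁻²·s²·A².
  F = C/V (capacitance = charge per voltage),
      = A·s/(kg·m²·s⁻³·A⁻¹) (substituting C and V),
      = kg⁻¹·m⁻²·s⁴·A².
  Ω = V/A (resistance = voltage per current),
      = kg·m²·s⁻³·A⁻².
  kat = mol/s = s⁻¹·mol (catalytic activity).
  So kat⁻² = s²·mol⁻².
  Combining: V²·H⁻¹·F·Ω·kat⁻² = (kg²·m⁴·s⁻⁶·A⁻²) · (kg⁻¹·m⁻²·s²·A²) · (kg⁻¹·m⁻²·s⁴·A²) · (kg·m²·s⁻³·A⁻²) · (s²·mol⁻²) = kg·m²·s⁻¹·mol⁻².
Both reduce to kg·m²·s⁻¹·mol⁻².

Yes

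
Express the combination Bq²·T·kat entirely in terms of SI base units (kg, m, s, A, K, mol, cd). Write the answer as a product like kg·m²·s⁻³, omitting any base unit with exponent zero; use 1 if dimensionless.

kg·s⁻⁵·A⁻¹·mol

Bq = s⁻¹.
So Bq² = s⁻².
T = kg·s⁻²·A⁻¹.
kat = s⁻¹·mol.
Combining: Bq²·T·kat = s⁻² · (kg·s⁻²·A⁻¹) · (s⁻¹·mol) = kg·s⁻⁵·A⁻¹·mol.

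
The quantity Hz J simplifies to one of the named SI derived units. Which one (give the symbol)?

W

Hz = 1/s = s⁻¹ (frequency is cycles per second).
J = N·m (work = force × distance),
    = kg·m²·s⁻².
Combining: Hz·J = s⁻¹ · (kg·m²·s⁻²) = kg·m²·s⁻³.
kg·m²·s⁻³ is the base-SI form of the watt.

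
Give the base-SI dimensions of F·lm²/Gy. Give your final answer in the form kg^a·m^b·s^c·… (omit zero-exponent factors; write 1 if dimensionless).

kg⁻¹·m⁻⁴·s⁶·A²·cd²

F = C/V (capacitance = charge per voltage),
    = A·s/(kg·m²·s⁻³·A⁻¹) (substituting C and V),
    = kg⁻¹·m⁻²·s⁴·A².
Gy = J/kg (absorbed dose = energy per mass),
    = m²·s⁻².
So Gy⁻¹ = m⁻²·s².
lm = cd·sr = cd (luminous flux; sr is dimensionless).
So lm² = cd².
Combining: F·Gy⁻¹·lm² = (kg⁻¹·m⁻²·s⁴·A²) · (m⁻²·s²) · cd² = kg⁻¹·m⁻⁴·s⁶·A²·cd².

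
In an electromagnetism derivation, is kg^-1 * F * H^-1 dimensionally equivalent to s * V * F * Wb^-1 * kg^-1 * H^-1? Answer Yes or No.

Yes

Left side:
  F = C/V (capacitance = charge per voltage),
      = A·s/(kg·m²·s⁻³·A⁻¹) (substituting C and V),
      = kg⁻¹·m⁻²·s⁴·A².
  H = Wb/A (inductance = flux per current),
      = kg·m²·s⁻²·A⁻².
  So H⁻¹ = kg⁻¹·m⁻²·s²·A².
  Combining: kg⁻¹·F·H⁻¹ = kg⁻¹ · (kg⁻¹·m⁻²·s⁴·A²) · (kg⁻¹·m⁻²·s²·A²) = kg⁻³·m⁻⁴·s⁶·A⁴.
Right side:
  V = kg·m²·s⁻³·A⁻¹.
  F = kg⁻¹·m⁻²·s⁴·A².
  Wb = kg·m²·s⁻²·A⁻¹.
  So Wb⁻¹ = kg⁻¹·m⁻²·s²·A.
  H = kg·m²·s⁻²·A⁻².
  So H⁻¹ = kg⁻¹·m⁻²·s²·A².
  Combining: s·V·F·Wb⁻¹·kg⁻¹·H⁻¹ = s · (kg·m²·s⁻³·A⁻¹) · (kg⁻¹·m⁻²·s⁴·A²) · (kg⁻¹·m⁻²·s²·A) · kg⁻¹ · (kg⁻¹·m⁻²·s²·A²) = kg⁻³·m⁻⁴·s⁶·A⁴.
Both reduce to kg⁻³·m⁻⁴·s⁶·A⁴.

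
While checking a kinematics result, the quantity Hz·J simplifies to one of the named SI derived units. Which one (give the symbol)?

Hz = 1/s = s⁻¹ (frequency is cycles per second).
J = N·m (work = force × distance),
    = kg·m²·s⁻².
Combining: Hz·J = s⁻¹ · (kg·m²·s⁻²) = kg·m²·s⁻³.
kg·m²·s⁻³ is the base-SI form of the watt.

W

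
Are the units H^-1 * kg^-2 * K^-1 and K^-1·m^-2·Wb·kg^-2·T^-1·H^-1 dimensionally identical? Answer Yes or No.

Yes

Left side:
  H = kg·m²·s⁻²·A⁻².
  So H⁻¹ = kg⁻¹·m⁻²·s²·A².
  Combining: H⁻¹·kg⁻²·K⁻¹ = (kg⁻¹·m⁻²·s²·A²) · kg⁻² · K⁻¹ = kg⁻³·m⁻²·s²·A²·K⁻¹.
Right side:
  Wb = V·s (flux: a volt is a weber per second),
      = kg·m²·s⁻²·A⁻¹.
  T = Wb/m² (flux density = flux per area),
      = kg·s⁻²·A⁻¹.
  So T⁻¹ = kg⁻¹·s²·A.
  H = Wb/A (inductance = flux per current),
      = kg·m²·s⁻²·A⁻².
  So H⁻¹ = kg⁻¹·m⁻²·s²·A².
  Combining: K⁻¹·m⁻²·Wb·kg⁻²·T⁻¹·H⁻¹ = K⁻¹ · m⁻² · (kg·m²·s⁻²·A⁻¹) · kg⁻² · (kg⁻¹·s²·A) · (kg⁻¹·m⁻²·s²·A²) = kg⁻³·m⁻²·s²·A²·K⁻¹.
Both reduce to kg⁻³·m⁻²·s²·A²·K⁻¹.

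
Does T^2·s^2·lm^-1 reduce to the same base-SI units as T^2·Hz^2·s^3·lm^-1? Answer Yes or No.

Left side:
  T = Wb/m² (flux density = flux per area),
      = kg·s⁻²·A⁻¹.
  So T² = kg²·s⁻⁴·A⁻².
  lm = cd·sr = cd (luminous flux; sr is dimensionless).
  So lm⁻¹ = cd⁻¹.
  Combining: T²·s²·lm⁻¹ = (kg²·s⁻⁴·A⁻²) · s² · cd⁻¹ = kg²·s⁻²·A⁻²·cd⁻¹.
Right side:
  T = kg·s⁻²·A⁻¹.
  So T² = kg²·s⁻⁴·A⁻².
  Hz = s⁻¹.
  So Hz² = s⁻².
  lm = cd.
  So lm⁻¹ = cd⁻¹.
  Combining: T²·Hz²·s³·lm⁻¹ = (kg²·s⁻⁴·A⁻²) · s⁻² · s³ · cd⁻¹ = kg²·s⁻³·A⁻²·cd⁻¹.
Left is kg²·s⁻²·A⁻²·cd⁻¹; right is kg²·s⁻³·A⁻²·cd⁻¹ — different.

No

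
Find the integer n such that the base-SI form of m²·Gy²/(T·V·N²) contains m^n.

2

T = kg·s⁻²·A⁻¹.
So T⁻¹ = kg⁻¹·s²·A.
V = kg·m²·s⁻³·A⁻¹.
So V⁻¹ = kg⁻¹·m⁻²·s³·A.
N = kg·m·s⁻².
So N⁻² = kg⁻²·m⁻²·s⁴.
Gy = m²·s⁻².
So Gy² = m⁴·s⁻⁴.
Combining: T⁻¹·V⁻¹·N⁻²·m²·Gy² = (kg⁻¹·s²·A) · (kg⁻¹·m⁻²·s³·A) · (kg⁻²·m⁻²·s⁴) · m² · (m⁴·s⁻⁴) = kg⁻⁴·m²·s⁵·A².
The exponent of m is 2.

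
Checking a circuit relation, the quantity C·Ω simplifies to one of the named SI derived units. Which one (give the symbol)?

Wb

C = s·A.
Ω = kg·m²·s⁻³·A⁻².
Combining: C·Ω = (s·A) · (kg·m²·s⁻³·A⁻²) = kg·m²·s⁻²·A⁻¹.
kg·m²·s⁻²·A⁻¹ is the base-SI form of the weber.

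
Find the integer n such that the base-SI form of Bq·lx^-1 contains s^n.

Bq = s⁻¹.
lx = m⁻²·cd.
So lx⁻¹ = m²·cd⁻¹.
Combining: Bq·lx⁻¹ = s⁻¹ · (m²·cd⁻¹) = m²·s⁻¹·cd⁻¹.
The exponent of s is -1.

-1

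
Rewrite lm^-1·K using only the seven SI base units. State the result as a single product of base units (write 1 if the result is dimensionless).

K·cd⁻¹

lm = cd.
So lm⁻¹ = cd⁻¹.
Combining: lm⁻¹·K = cd⁻¹ · K = K·cd⁻¹.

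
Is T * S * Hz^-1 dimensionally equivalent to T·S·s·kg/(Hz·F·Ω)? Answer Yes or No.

No

Left side:
  T = Wb/m² (flux density = flux per area),
      = kg·s⁻²·A⁻¹.
  S = 1/Ω (conductance is reciprocal resistance),
      = kg⁻¹·m⁻²·s³·A².
  Hz = 1/s = s⁻¹ (frequency is cycles per second).
  So Hz⁻¹ = s.
  Combining: T·S·Hz⁻¹ = (kg·s⁻²·A⁻¹) · (kg⁻¹·m⁻²·s³·A²) · s = m⁻²·s²·A.
Right side:
  Hz = s⁻¹.
  So Hz⁻¹ = s.
  F = kg⁻¹·m⁻²·s⁴·A².
  So F⁻¹ = kg·m²·s⁻⁴·A⁻².
  T = kg·s⁻²·A⁻¹.
  S = kg⁻¹·m⁻²·s³·A².
  Ω = kg·m²·s⁻³·A⁻².
  So Ω⁻¹ = kg⁻¹·m⁻²·s³·A².
  Combining: Hz⁻¹·F⁻¹·T·S·s·kg·Ω⁻¹ = s · (kg·m²·s⁻⁴·A⁻²) · (kg·s⁻²·A⁻¹) · (kg⁻¹·m⁻²·s³·A²) · s · kg · (kg⁻¹·m⁻²·s³·A²) = kg·m⁻²·s²·A.
Left is m⁻²·s²·A; right is kg·m⁻²·s²·A — different.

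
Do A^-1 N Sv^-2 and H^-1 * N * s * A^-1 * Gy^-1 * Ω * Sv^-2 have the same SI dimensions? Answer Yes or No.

Left side:
  N = kg·m/s² = kg·m·s⁻² (force = mass × acceleration).
  Sv = J/kg (equivalent dose = energy per mass),
      = m²·s⁻².
  So Sv⁻² = m⁻⁴·s⁴.
  Combining: A⁻¹·N·Sv⁻² = A⁻¹ · (kg·m·s⁻²) · (m⁻⁴·s⁴) = kg·m⁻³·s²·A⁻¹.
Right side:
  H = kg·m²·s⁻²·A⁻².
  So H⁻¹ = kg⁻¹·m⁻²·s²·A².
  N = kg·m·s⁻².
  Gy = m²·s⁻².
  So Gy⁻¹ = m⁻²·s².
  Ω = kg·m²·s⁻³·A⁻².
  Sv = m²·s⁻².
  So Sv⁻² = m⁻⁴·s⁴.
  Combining: H⁻¹·N·s·A⁻¹·Gy⁻¹·Ω·Sv⁻² = (kg⁻¹·m⁻²·s²·A²) · (kg·m·s⁻²) · s · A⁻¹ · (m⁻²·s²) · (kg·m²·s⁻³·A⁻²) · (m⁻⁴·s⁴) = kg·m⁻⁵·s⁴·A⁻¹.
Left is kg·m⁻³·s²·A⁻¹; right is kg·m⁻⁵·s⁴·A⁻¹ — different.

No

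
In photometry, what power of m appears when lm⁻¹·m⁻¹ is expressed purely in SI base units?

lm = cd·sr = cd (luminous flux; sr is dimensionless).
So lm⁻¹ = cd⁻¹.
Combining: lm⁻¹·m⁻¹ = cd⁻¹ · m⁻¹ = m⁻¹·cd⁻¹.
The exponent of m is -1.

-1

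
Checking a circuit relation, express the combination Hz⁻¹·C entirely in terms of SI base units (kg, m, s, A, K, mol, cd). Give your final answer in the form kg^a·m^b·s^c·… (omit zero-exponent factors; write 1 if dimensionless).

Hz = 1/s = s⁻¹ (frequency is cycles per second).
So Hz⁻¹ = s.
C = A·s = s·A (charge = current × time).
Combining: Hz⁻¹·C = s · (s·A) = s²·A.

s²·A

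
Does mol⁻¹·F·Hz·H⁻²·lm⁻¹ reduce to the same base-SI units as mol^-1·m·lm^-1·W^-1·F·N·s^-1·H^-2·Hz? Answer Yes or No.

Yes

Left side:
  F = C/V (capacitance = charge per voltage),
      = A·s/(kg·m²·s⁻³·A⁻¹) (substituting C and V),
      = kg⁻¹·m⁻²·s⁴·A².
  Hz = 1/s = s⁻¹ (frequency is cycles per second).
  H = Wb/A (inductance = flux per current),
      = kg·m²·s⁻²·A⁻².
  So H⁻² = kg⁻²·m⁻⁴·s⁴·A⁴.
  lm = cd·sr = cd (luminous flux; sr is dimensionless).
  So lm⁻¹ = cd⁻¹.
  Combining: mol⁻¹·F·Hz·H⁻²·lm⁻¹ = mol⁻¹ · (kg⁻¹·m⁻²·s⁴·A²) · s⁻¹ · (kg⁻²·m⁻⁴·s⁴·A⁴) · cd⁻¹ = kg⁻³·m⁻⁶·s⁷·A⁶·mol⁻¹·cd⁻¹.
Right side:
  lm = cd.
  So lm⁻¹ = cd⁻¹.
  W = kg·m²·s⁻³.
  So W⁻¹ = kg⁻¹·m⁻²·s³.
  F = kg⁻¹·m⁻²·s⁴·A².
  N = kg·m·s⁻².
  H = kg·m²·s⁻²·A⁻².
  So H⁻² = kg⁻²·m⁻⁴·s⁴·A⁴.
  Hz = s⁻¹.
  Combining: mol⁻¹·m·lm⁻¹·W⁻¹·F·N·s⁻¹·H⁻²·Hz = mol⁻¹ · m · cd⁻¹ · (kg⁻¹·m⁻²·s³) · (kg⁻¹·m⁻²·s⁴·A²) · (kg·m·s⁻²) · s⁻¹ · (kg⁻²·m⁻⁴·s⁴·A⁴) · s⁻¹ = kg⁻³·m⁻⁶·s⁷·A⁶·mol⁻¹·cd⁻¹.
Both reduce to kg⁻³·m⁻⁶·s⁷·A⁶·mol⁻¹·cd⁻¹.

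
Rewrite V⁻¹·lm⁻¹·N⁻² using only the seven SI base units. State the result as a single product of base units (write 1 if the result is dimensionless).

V = kg·m²·s⁻³·A⁻¹.
So V⁻¹ = kg⁻¹·m⁻²·s³·A.
lm = cd.
So lm⁻¹ = cd⁻¹.
N = kg·m·s⁻².
So N⁻² = kg⁻²·m⁻²·s⁴.
Combining: V⁻¹·lm⁻¹·N⁻² = (kg⁻¹·m⁻²·s³·A) · cd⁻¹ · (kg⁻²·m⁻²·s⁴) = kg⁻³·m⁻⁴·s⁷·A·cd⁻¹.

kg⁻³·m⁻⁴·s⁷·A·cd⁻¹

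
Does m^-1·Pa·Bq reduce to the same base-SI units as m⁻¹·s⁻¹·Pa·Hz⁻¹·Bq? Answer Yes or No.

Yes

Left side:
  Pa = kg·m⁻¹·s⁻².
  Bq = s⁻¹.
  Combining: m⁻¹·Pa·Bq = m⁻¹ · (kg·m⁻¹·s⁻²) · s⁻¹ = kg·m⁻²·s⁻³.
Right side:
  Pa = kg·m⁻¹·s⁻².
  Hz = s⁻¹.
  So Hz⁻¹ = s.
  Bq = s⁻¹.
  Combining: m⁻¹·s⁻¹·Pa·Hz⁻¹·Bq = m⁻¹ · s⁻¹ · (kg·m⁻¹·s⁻²) · s · s⁻¹ = kg·m⁻²·s⁻³.
Both reduce to kg·m⁻²·s⁻³.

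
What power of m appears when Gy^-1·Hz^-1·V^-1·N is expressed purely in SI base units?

Gy = J/kg (absorbed dose = energy per mass),
    = m²·s⁻².
So Gy⁻¹ = m⁻²·s².
Hz = 1/s = s⁻¹ (frequency is cycles per second).
So Hz⁻¹ = s.
V = W/A (potential = power per current),
    = kg·m²·s⁻³·A⁻¹.
So V⁻¹ = kg⁻¹·m⁻²·s³·A.
N = kg·m/s² = kg·m·s⁻² (force = mass × acceleration).
Combining: Gy⁻¹·Hz⁻¹·V⁻¹·N = (m⁻²·s²) · s · (kg⁻¹·m⁻²·s³·A) · (kg·m·s⁻²) = m⁻³·s⁴·A.
The exponent of m is -3.

-3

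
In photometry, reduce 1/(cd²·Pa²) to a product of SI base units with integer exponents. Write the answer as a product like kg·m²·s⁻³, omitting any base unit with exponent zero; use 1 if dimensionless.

kg⁻²·m²·s⁴·cd⁻²

Pa = kg·m⁻¹·s⁻².
So Pa⁻² = kg⁻²·m²·s⁴.
Combining: cd⁻²·Pa⁻² = cd⁻² · (kg⁻²·m²·s⁴) = kg⁻²·m²·s⁴·cd⁻².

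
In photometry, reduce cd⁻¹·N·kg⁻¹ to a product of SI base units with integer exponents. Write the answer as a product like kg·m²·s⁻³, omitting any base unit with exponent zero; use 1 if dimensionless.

N = kg·m/s² = kg·m·s⁻² (force = mass × acceleration).
Combining: cd⁻¹·N·kg⁻¹ = cd⁻¹ · (kg·m·s⁻²) · kg⁻¹ = m·s⁻²·cd⁻¹.

m·s⁻²·cd⁻¹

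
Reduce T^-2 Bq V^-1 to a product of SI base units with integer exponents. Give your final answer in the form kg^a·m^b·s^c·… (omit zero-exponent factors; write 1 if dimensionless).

kg⁻³·m⁻²·s⁶·A³

T = kg·s⁻²·A⁻¹.
So T⁻² = kg⁻²·s⁴·A².
Bq = s⁻¹.
V = kg·m²·s⁻³·A⁻¹.
So V⁻¹ = kg⁻¹·m⁻²·s³·A.
Combining: T⁻²·Bq·V⁻¹ = (kg⁻²·s⁴·A²) · s⁻¹ · (kg⁻¹·m⁻²·s³·A) = kg⁻³·m⁻²·s⁶·A³.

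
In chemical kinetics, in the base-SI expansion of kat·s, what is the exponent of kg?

0

kat = mol/s = s⁻¹·mol (catalytic activity).
Combining: kat·s = (s⁻¹·mol) · s = mol.
The exponent of kg is 0.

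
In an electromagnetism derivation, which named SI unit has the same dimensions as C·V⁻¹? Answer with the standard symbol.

F

C = s·A.
V = kg·m²·s⁻³·A⁻¹.
So V⁻¹ = kg⁻¹·m⁻²·s³·A.
Combining: C·V⁻¹ = (s·A) · (kg⁻¹·m⁻²·s³·A) = kg⁻¹·m⁻²·s⁴·A².
kg⁻¹·m⁻²·s⁴·A² is the base-SI form of the farad.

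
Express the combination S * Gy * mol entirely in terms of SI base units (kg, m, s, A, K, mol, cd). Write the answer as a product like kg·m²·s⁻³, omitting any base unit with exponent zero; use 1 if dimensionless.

S = kg⁻¹·m⁻²·s³·A².
Gy = m²·s⁻².
Combining: S·Gy·mol = (kg⁻¹·m⁻²·s³·A²) · (m²·s⁻²) · mol = kg⁻¹·s·A²·mol.

kg⁻¹·s·A²·mol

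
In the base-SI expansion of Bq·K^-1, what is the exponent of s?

-1

Bq = s⁻¹.
Combining: Bq·K⁻¹ = s⁻¹ · K⁻¹ = s⁻¹·K⁻¹.
The exponent of s is -1.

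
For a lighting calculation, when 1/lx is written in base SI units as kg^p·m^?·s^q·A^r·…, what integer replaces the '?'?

2

lx = lm/m² (illuminance = luminous flux per area),
    = m⁻²·cd.
So lx⁻¹ = m²·cd⁻¹.
The exponent of m is 2.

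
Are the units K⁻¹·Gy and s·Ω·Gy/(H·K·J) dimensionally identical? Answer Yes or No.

Left side:
  Gy = m²·s⁻².
  Combining: K⁻¹·Gy = K⁻¹ · (m²·s⁻²) = m²·s⁻²·K⁻¹.
Right side:
  H = Wb/A (inductance = flux per current),
      = kg·m²·s⁻²·A⁻².
  So H⁻¹ = kg⁻¹·m⁻²·s²·A².
  Ω = V/A (resistance = voltage per current),
      = kg·m²·s⁻³·A⁻².
  J = N·m (work = force × distance),
      = kg·m²·s⁻².
  So J⁻¹ = kg⁻¹·m⁻²·s².
  Gy = J/kg (absorbed dose = energy per mass),
      = m²·s⁻².
  Combining: s·H⁻¹·Ω·K⁻¹·J⁻¹·Gy = s · (kg⁻¹·m⁻²·s²·A²) · (kg·m²·s⁻³·A⁻²) · K⁻¹ · (kg⁻¹·m⁻²·s²) · (m²·s⁻²) = kg⁻¹·K⁻¹.
Left is m²·s⁻²·K⁻¹; right is kg⁻¹·K⁻¹ — different.

No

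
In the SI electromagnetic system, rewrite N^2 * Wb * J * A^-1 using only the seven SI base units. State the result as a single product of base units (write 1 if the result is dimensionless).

N = kg·m·s⁻².
So N² = kg²·m²·s⁻⁴.
Wb = kg·m²·s⁻²·A⁻¹.
J = kg·m²·s⁻².
Combining: N²·Wb·J·A⁻¹ = (kg²·m²·s⁻⁴) · (kg·m²·s⁻²·A⁻¹) · (kg·m²·s⁻²) · A⁻¹ = kg⁴·m⁶·s⁻⁸·A⁻².

kg⁴·m⁶·s⁻⁸·A⁻²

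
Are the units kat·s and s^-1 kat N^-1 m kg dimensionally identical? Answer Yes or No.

Yes

Left side:
  kat = s⁻¹·mol.
  Combining: kat·s = (s⁻¹·mol) · s = mol.
Right side:
  kat = mol/s = s⁻¹·mol (catalytic activity).
  N = kg·m/s² = kg·m·s⁻² (force = mass × acceleration).
  So N⁻¹ = kg⁻¹·m⁻¹·s².
  Combining: s⁻¹·kat·N⁻¹·m·kg = s⁻¹ · (s⁻¹·mol) · (kg⁻¹·m⁻¹·s²) · m · kg = mol.
Both reduce to mol.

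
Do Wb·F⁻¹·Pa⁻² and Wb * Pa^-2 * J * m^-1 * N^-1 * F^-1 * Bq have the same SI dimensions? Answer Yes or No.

No

Left side:
  Wb = kg·m²·s⁻²·A⁻¹.
  F = kg⁻¹·m⁻²·s⁴·A².
  So F⁻¹ = kg·m²·s⁻⁴·A⁻².
  Pa = kg·m⁻¹·s⁻².
  So Pa⁻² = kg⁻²·m²·s⁴.
  Combining: Wb·F⁻¹·Pa⁻² = (kg·m²·s⁻²·A⁻¹) · (kg·m²·s⁻⁴·A⁻²) · (kg⁻²·m²·s⁴) = m⁶·s⁻²·A⁻³.
Right side:
  Wb = kg·m²·s⁻²·A⁻¹.
  Pa = kg·m⁻¹·s⁻².
  So Pa⁻² = kg⁻²·m²·s⁴.
  J = kg·m²·s⁻².
  N = kg·m·s⁻².
  So N⁻¹ = kg⁻¹·m⁻¹·s².
  F = kg⁻¹·m⁻²·s⁴·A².
  So F⁻¹ = kg·m²·s⁻⁴·A⁻².
  Bq = s⁻¹.
  Combining: Wb·Pa⁻²·J·m⁻¹·N⁻¹·F⁻¹·Bq = (kg·m²·s⁻²·A⁻¹) · (kg⁻²·m²·s⁴) · (kg·m²·s⁻²) · m⁻¹ · (kg⁻¹·m⁻¹·s²) · (kg·m²·s⁻⁴·A⁻²) · s⁻¹ = m⁶·s⁻³·A⁻³.
Left is m⁶·s⁻²·A⁻³; right is m⁶·s⁻³·A⁻³ — different.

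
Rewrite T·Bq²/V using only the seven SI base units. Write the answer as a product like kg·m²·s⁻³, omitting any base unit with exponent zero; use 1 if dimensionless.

T = Wb/m² (flux density = flux per area),
    = kg·s⁻²·A⁻¹.
Bq = 1/s = s⁻¹ (activity is decays per second).
So Bq² = s⁻².
V = W/A (potential = power per current),
    = kg·m²·s⁻³·A⁻¹.
So V⁻¹ = kg⁻¹·m⁻²·s³·A.
Combining: T·Bq²·V⁻¹ = (kg·s⁻²·A⁻¹) · s⁻² · (kg⁻¹·m⁻²·s³·A) = m⁻²·s⁻¹.

m⁻²·s⁻¹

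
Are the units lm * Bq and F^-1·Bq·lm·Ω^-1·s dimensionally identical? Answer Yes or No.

Yes

Left side:
  lm = cd.
  Bq = s⁻¹.
  Combining: lm·Bq = cd · s⁻¹ = s⁻¹·cd.
Right side:
  F = C/V (capacitance = charge per voltage),
      = A·s/(kg·m²·s⁻³·A⁻¹) (substituting C and V),
      = kg⁻¹·m⁻²·s⁴·A².
  So F⁻¹ = kg·m²·s⁻⁴·A⁻².
  Bq = 1/s = s⁻¹ (activity is decays per second).
  lm = cd·sr = cd (luminous flux; sr is dimensionless).
  Ω = V/A (resistance = voltage per current),
      = kg·m²·s⁻³·A⁻².
  So Ω⁻¹ = kg⁻¹·m⁻²·s³·A².
  Combining: F⁻¹·Bq·lm·Ω⁻¹·s = (kg·m²·s⁻⁴·A⁻²) · s⁻¹ · cd · (kg⁻¹·m⁻²·s³·A²) · s = s⁻¹·cd.
Both reduce to s⁻¹·cd.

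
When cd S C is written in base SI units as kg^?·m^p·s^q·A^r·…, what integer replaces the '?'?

-1

S = kg⁻¹·m⁻²·s³·A².
C = s·A.
Combining: cd·S·C = cd · (kg⁻¹·m⁻²·s³·A²) · (s·A) = kg⁻¹·m⁻²·s⁴·A³·cd.
The exponent of kg is -1.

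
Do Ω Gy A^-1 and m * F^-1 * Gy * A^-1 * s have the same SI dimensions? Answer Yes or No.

No

Left side:
  Ω = kg·m²·s⁻³·A⁻².
  Gy = m²·s⁻².
  Combining: Ω·Gy·A⁻¹ = (kg·m²·s⁻³·A⁻²) · (m²·s⁻²) · A⁻¹ = kg·m⁴·s⁻⁵·A⁻³.
Right side:
  F = C/V (capacitance = charge per voltage),
      = A·s/(kg·m²·s⁻³·A⁻¹) (substituting C and V),
      = kg⁻¹·m⁻²·s⁴·A².
  So F⁻¹ = kg·m²·s⁻⁴·A⁻².
  Gy = J/kg (absorbed dose = energy per mass),
      = m²·s⁻².
  Combining: m·F⁻¹·Gy·A⁻¹·s = m · (kg·m²·s⁻⁴·A⁻²) · (m²·s⁻²) · A⁻¹ · s = kg·m⁵·s⁻⁵·A⁻³.
Left is kg·m⁴·s⁻⁵·A⁻³; right is kg·m⁵·s⁻⁵·A⁻³ — different.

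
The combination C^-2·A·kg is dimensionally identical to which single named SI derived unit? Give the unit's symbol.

T

C = A·s = s·A (charge = current × time).
So C⁻² = s⁻²·A⁻².
Combining: C⁻²·A·kg = (s⁻²·A⁻²) · A · kg = kg·s⁻²·A⁻¹.
kg·s⁻²·A⁻¹ is the base-SI form of the tesla.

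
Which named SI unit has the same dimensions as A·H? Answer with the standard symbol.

H = Wb/A (inductance = flux per current),
    = kg·m²·s⁻²·A⁻².
Combining: A·H = A · (kg·m²·s⁻²·A⁻²) = kg·m²·s⁻²·A⁻¹.
kg·m²·s⁻²·A⁻¹ is the base-SI form of the weber.

Wb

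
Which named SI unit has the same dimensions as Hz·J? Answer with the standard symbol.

Hz = 1/s = s⁻¹ (frequency is cycles per second).
J = N·m (work = force × distance),
    = kg·m²·s⁻².
Combining: Hz·J = s⁻¹ · (kg·m²·s⁻²) = kg·m²·s⁻³.
kg·m²·s⁻³ is the base-SI form of the watt.

W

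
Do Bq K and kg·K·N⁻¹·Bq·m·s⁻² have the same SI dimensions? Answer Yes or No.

Left side:
  Bq = s⁻¹.
  Combining: Bq·K = s⁻¹ · K = s⁻¹·K.
Right side:
  N = kg·m/s² = kg·m·s⁻² (force = mass × acceleration).
  So N⁻¹ = kg⁻¹·m⁻¹·s².
  Bq = 1/s = s⁻¹ (activity is decays per second).
  Combining: kg·K·N⁻¹·Bq·m·s⁻² = kg · K · (kg⁻¹·m⁻¹·s²) · s⁻¹ · m · s⁻² = s⁻¹·K.
Both reduce to s⁻¹·K.

Yes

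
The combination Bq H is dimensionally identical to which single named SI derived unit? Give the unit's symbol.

Bq = 1/s = s⁻¹ (activity is decays per second).
H = Wb/A (inductance = flux per current),
    = kg·m²·s⁻²·A⁻².
Combining: Bq·H = s⁻¹ · (kg·m²·s⁻²·A⁻²) = kg·m²·s⁻³·A⁻².
kg·m²·s⁻³·A⁻² is the base-SI form of the ohm.

Ω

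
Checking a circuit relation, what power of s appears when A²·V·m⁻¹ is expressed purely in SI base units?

V = kg·m²·s⁻³·A⁻¹.
Combining: A²·V·m⁻¹ = A² · (kg·m²·s⁻³·A⁻¹) · m⁻¹ = kg·m·s⁻³·A.
The exponent of s is -3.

-3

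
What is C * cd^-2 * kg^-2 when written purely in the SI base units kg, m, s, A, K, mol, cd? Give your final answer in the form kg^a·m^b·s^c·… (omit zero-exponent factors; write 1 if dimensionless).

C = A·s = s·A (charge = current × time).
Combining: C·cd⁻²·kg⁻² = (s·A) · cd⁻² · kg⁻² = kg⁻²·s·A·cd⁻².

kg⁻²·s·A·cd⁻²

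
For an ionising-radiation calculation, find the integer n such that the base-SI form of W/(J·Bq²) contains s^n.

W = kg·m²·s⁻³.
J = kg·m²·s⁻².
So J⁻¹ = kg⁻¹·m⁻²·s².
Bq = s⁻¹.
So Bq⁻² = s².
Combining: W·J⁻¹·Bq⁻² = (kg·m²·s⁻³) · (kg⁻¹·m⁻²·s²) · s² = s.
The exponent of s is 1.

1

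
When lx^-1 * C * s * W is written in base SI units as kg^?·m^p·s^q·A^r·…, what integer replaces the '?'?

lx = m⁻²·cd.
So lx⁻¹ = m²·cd⁻¹.
C = s·A.
W = kg·m²·s⁻³.
Combining: lx⁻¹·C·s·W = (m²·cd⁻¹) · (s·A) · s · (kg·m²·s⁻³) = kg·m⁴·s⁻¹·A·cd⁻¹.
The exponent of kg is 1.

1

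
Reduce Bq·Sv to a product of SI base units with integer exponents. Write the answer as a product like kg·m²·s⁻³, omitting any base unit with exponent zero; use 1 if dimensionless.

Bq = 1/s = s⁻¹ (activity is decays per second).
Sv = J/kg (equivalent dose = energy per mass),
    = m²·s⁻².
Combining: Bq·Sv = s⁻¹ · (m²·s⁻²) = m²·s⁻³.

m²·s⁻³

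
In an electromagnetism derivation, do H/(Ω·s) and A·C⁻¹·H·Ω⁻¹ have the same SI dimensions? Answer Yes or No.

Left side:
  H = Wb/A (inductance = flux per current),
      = kg·m²·s⁻²·A⁻².
  Ω = V/A (resistance = voltage per current),
      = kg·m²·s⁻³·A⁻².
  So Ω⁻¹ = kg⁻¹·m⁻²·s³·A².
  Combining: H·Ω⁻¹·s⁻¹ = (kg·m²·s⁻²·A⁻²) · (kg⁻¹·m⁻²·s³·A²) · s⁻¹ = 1.
Right side:
  C = s·A.
  So C⁻¹ = s⁻¹·A⁻¹.
  H = kg·m²·s⁻²·A⁻².
  Ω = kg·m²·s⁻³·A⁻².
  So Ω⁻¹ = kg⁻¹·m⁻²·s³·A².
  Combining: A·C⁻¹·H·Ω⁻¹ = A · (s⁻¹·A⁻¹) · (kg·m²·s⁻²·A⁻²) · (kg⁻¹·m⁻²·s³·A²) = 1.
Both reduce to 1.

Yes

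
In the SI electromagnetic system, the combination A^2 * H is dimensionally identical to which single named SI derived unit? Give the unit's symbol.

H = Wb/A (inductance = flux per current),
    = kg·m²·s⁻²·A⁻².
Combining: A²·H = A² · (kg·m²·s⁻²·A⁻²) = kg·m²·s⁻².
kg·m²·s⁻² is the base-SI form of the joule.

J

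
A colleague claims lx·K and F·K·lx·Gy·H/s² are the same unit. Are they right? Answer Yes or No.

No

Left side:
  lx = lm/m² (illuminance = luminous flux per area),
      = m⁻²·cd.
  Combining: lx·K = (m⁻²·cd) · K = m⁻²·K·cd.
Right side:
  F = C/V (capacitance = charge per voltage),
      = A·s/(kg·m²·s⁻³·A⁻¹) (substituting C and V),
      = kg⁻¹·m⁻²·s⁴·A².
  lx = lm/m² (illuminance = luminous flux per area),
      = m⁻²·cd.
  Gy = J/kg (absorbed dose = energy per mass),
      = m²·s⁻².
  H = Wb/A (inductance = flux per current),
      = kg·m²·s⁻²·A⁻².
  Combining: F·K·lx·Gy·H·s⁻² = (kg⁻¹·m⁻²·s⁴·A²) · K · (m⁻²·cd) · (m²·s⁻²) · (kg·m²·s⁻²·A⁻²) · s⁻² = s⁻²·K·cd.
Left is m⁻²·K·cd; right is s⁻²·K·cd — different.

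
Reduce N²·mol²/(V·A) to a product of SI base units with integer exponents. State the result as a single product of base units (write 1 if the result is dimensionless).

V = kg·m²·s⁻³·A⁻¹.
So V⁻¹ = kg⁻¹·m⁻²·s³·A.
N = kg·m·s⁻².
So N² = kg²·m²·s⁻⁴.
Combining: V⁻¹·A⁻¹·N²·mol² = (kg⁻¹·m⁻²·s³·A) · A⁻¹ · (kg²·m²·s⁻⁴) · mol² = kg·s⁻¹·mol².

kg·s⁻¹·mol²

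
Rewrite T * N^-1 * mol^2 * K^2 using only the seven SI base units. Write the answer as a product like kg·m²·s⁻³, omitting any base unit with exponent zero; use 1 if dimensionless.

T = kg·s⁻²·A⁻¹.
N = kg·m·s⁻².
So N⁻¹ = kg⁻¹·m⁻¹·s².
Combining: T·N⁻¹·mol²·K² = (kg·s⁻²·A⁻¹) · (kg⁻¹·m⁻¹·s²) · mol² · K² = m⁻¹·A⁻¹·K²·mol².

m⁻¹·A⁻¹·K²·mol²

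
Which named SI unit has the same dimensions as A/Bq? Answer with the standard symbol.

Bq = 1/s = s⁻¹ (activity is decays per second).
So Bq⁻¹ = s.
Combining: A·Bq⁻¹ = A · s = s·A.
s·A is the base-SI form of the coulomb.

C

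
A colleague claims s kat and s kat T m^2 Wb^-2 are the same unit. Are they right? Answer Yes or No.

No

Left side:
  kat = s⁻¹·mol.
  Combining: s·kat = s · (s⁻¹·mol) = mol.
Right side:
  kat = mol/s = s⁻¹·mol (catalytic activity).
  T = Wb/m² (flux density = flux per area),
      = kg·s⁻²·A⁻¹.
  Wb = V·s (flux: a volt is a weber per second),
      = kg·m²·s⁻²·A⁻¹.
  So Wb⁻² = kg⁻²·m⁻⁴·s⁴·A².
  Combining: s·kat·T·m²·Wb⁻² = s · (s⁻¹·mol) · (kg·s⁻²·A⁻¹) · m² · (kg⁻²·m⁻⁴·s⁴·A²) = kg⁻¹·m⁻²·s²·A·mol.
Left is mol; right is kg⁻¹·m⁻²·s²·A·mol — different.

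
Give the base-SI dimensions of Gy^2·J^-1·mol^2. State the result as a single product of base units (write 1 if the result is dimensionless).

Gy = J/kg (absorbed dose = energy per mass),
    = m²·s⁻².
So Gy² = m⁴·s⁻⁴.
J = N·m (work = force × distance),
    = kg·m²·s⁻².
So J⁻¹ = kg⁻¹·m⁻²·s².
Combining: Gy²·J⁻¹·mol² = (m⁴·s⁻⁴) · (kg⁻¹·m⁻²·s²) · mol² = kg⁻¹·m²·s⁻²·mol².

kg⁻¹·m²·s⁻²·mol²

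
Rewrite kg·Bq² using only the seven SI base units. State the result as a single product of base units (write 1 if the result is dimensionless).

Bq = 1/s = s⁻¹ (activity is decays per second).
So Bq² = s⁻².
Combining: kg·Bq² = kg · s⁻² = kg·s⁻².

kg·s⁻²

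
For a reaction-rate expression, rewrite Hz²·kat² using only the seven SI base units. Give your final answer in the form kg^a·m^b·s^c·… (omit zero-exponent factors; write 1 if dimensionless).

Hz = 1/s = s⁻¹ (frequency is cycles per second).
So Hz² = s⁻².
kat = mol/s = s⁻¹·mol (catalytic activity).
So kat² = s⁻²·mol².
Combining: Hz²·kat² = s⁻² · (s⁻²·mol²) = s⁻⁴·mol².

s⁻⁴·mol²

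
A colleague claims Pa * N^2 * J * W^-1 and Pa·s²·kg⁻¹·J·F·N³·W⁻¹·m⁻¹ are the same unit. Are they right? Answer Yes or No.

No

Left side:
  Pa = kg·m⁻¹·s⁻².
  N = kg·m·s⁻².
  So N² = kg²·m²·s⁻⁴.
  J = kg·m²·s⁻².
  W = kg·m²·s⁻³.
  So W⁻¹ = kg⁻¹·m⁻²·s³.
  Combining: Pa·N²·J·W⁻¹ = (kg·m⁻¹·s⁻²) · (kg²·m²·s⁻⁴) · (kg·m²·s⁻²) · (kg⁻¹·m⁻²·s³) = kg³·m·s⁻⁵.
Right side:
  Pa = N/m² (pressure = force per area),
      = kg·m⁻¹·s⁻².
  J = N·m (work = force × distance),
      = kg·m²·s⁻².
  F = C/V (capacitance = charge per voltage),
      = A·s/(kg·m²·s⁻³·A⁻¹) (substituting C and V),
      = kg⁻¹·m⁻²·s⁴·A².
  N = kg·m/s² = kg·m·s⁻² (force = mass × acceleration).
  So N³ = kg³·m³·s⁻⁶.
  W = J/s (power = energy per time),
      = kg·m²·s⁻³.
  So W⁻¹ = kg⁻¹·m⁻²·s³.
  Combining: Pa·s²·kg⁻¹·J·F·N³·W⁻¹·m⁻¹ = (kg·m⁻¹·s⁻²) · s² · kg⁻¹ · (kg·m²·s⁻²) · (kg⁻¹·m⁻²·s⁴·A²) · (kg³·m³·s⁻⁶) · (kg⁻¹·m⁻²·s³) · m⁻¹ = kg²·m⁻¹·s⁻¹·A².
Left is kg³·m·s⁻⁵; right is kg²·m⁻¹·s⁻¹·A² — different.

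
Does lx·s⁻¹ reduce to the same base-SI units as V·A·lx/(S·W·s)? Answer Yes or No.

No

Left side:
  lx = lm/m² (illuminance = luminous flux per area),
      = m⁻²·cd.
  Combining: lx·s⁻¹ = (m⁻²·cd) · s⁻¹ = m⁻²·s⁻¹·cd.
Right side:
  V = kg·m²·s⁻³·A⁻¹.
  S = kg⁻¹·m⁻²·s³·A².
  So S⁻¹ = kg·m²·s⁻³·A⁻².
  W = kg·m²·s⁻³.
  So W⁻¹ = kg⁻¹·m⁻²·s³.
  lx = m⁻²·cd.
  Combining: V·S⁻¹·W⁻¹·A·s⁻¹·lx = (kg·m²·s⁻³·A⁻¹) · (kg·m²·s⁻³·A⁻²) · (kg⁻¹·m⁻²·s³) · A · s⁻¹ · (m⁻²·cd) = kg·s⁻⁴·A⁻²·cd.
Left is m⁻²·s⁻¹·cd; right is kg·s⁻⁴·A⁻²·cd — different.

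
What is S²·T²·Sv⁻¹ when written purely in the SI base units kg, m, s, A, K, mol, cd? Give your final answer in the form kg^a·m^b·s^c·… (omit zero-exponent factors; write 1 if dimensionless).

m⁻⁶·s⁴·A²

S = 1/Ω (conductance is reciprocal resistance),
    = kg⁻¹·m⁻²·s³·A².
So S² = kg⁻²·m⁻⁴·s⁶·A⁴.
T = Wb/m² (flux density = flux per area),
    = kg·s⁻²·A⁻¹.
So T² = kg²·s⁻⁴·A⁻².
Sv = J/kg (equivalent dose = energy per mass),
    = m²·s⁻².
So Sv⁻¹ = m⁻²·s².
Combining: S²·T²·Sv⁻¹ = (kg⁻²·m⁻⁴·s⁶·A⁴) · (kg²·s⁻⁴·A⁻²) · (m⁻²·s²) = m⁻⁶·s⁴·A².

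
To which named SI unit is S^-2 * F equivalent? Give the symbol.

S = kg⁻¹·m⁻²·s³·A².
So S⁻² = kg²·m⁴·s⁻⁶·A⁻⁴.
F = kg⁻¹·m⁻²·s⁴·A².
Combining: S⁻²·F = (kg²·m⁴·s⁻⁶·A⁻⁴) · (kg⁻¹·m⁻²·s⁴·A²) = kg·m²·s⁻²·A⁻².
kg·m²·s⁻²·A⁻² is the base-SI form of the henry.

H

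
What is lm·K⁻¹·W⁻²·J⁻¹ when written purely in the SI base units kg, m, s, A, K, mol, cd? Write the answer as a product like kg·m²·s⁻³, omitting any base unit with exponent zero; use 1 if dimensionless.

kg⁻³·m⁻⁶·s⁸·K⁻¹·cd

lm = cd.
W = kg·m²·s⁻³.
So W⁻² = kg⁻²·m⁻⁴·s⁶.
J = kg·m²·s⁻².
So J⁻¹ = kg⁻¹·m⁻²·s².
Combining: lm·K⁻¹·W⁻²·J⁻¹ = cd · K⁻¹ · (kg⁻²·m⁻⁴·s⁶) · (kg⁻¹·m⁻²·s²) = kg⁻³·m⁻⁶·s⁸·K⁻¹·cd.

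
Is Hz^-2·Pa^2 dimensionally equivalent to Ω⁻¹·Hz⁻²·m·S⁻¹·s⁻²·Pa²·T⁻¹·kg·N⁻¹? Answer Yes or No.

Left side:
  Hz = 1/s = s⁻¹ (frequency is cycles per second).
  So Hz⁻² = s².
  Pa = N/m² (pressure = force per area),
      = kg·m⁻¹·s⁻².
  So Pa² = kg²·m⁻²·s⁻⁴.
  Combining: Hz⁻²·Pa² = s² · (kg²·m⁻²·s⁻⁴) = kg²·m⁻²·s⁻².
Right side:
  Ω = V/A (resistance = voltage per current),
      = kg·m²·s⁻³·A⁻².
  So Ω⁻¹ = kg⁻¹·m⁻²·s³·A².
  Hz = 1/s = s⁻¹ (frequency is cycles per second).
  So Hz⁻² = s².
  S = 1/Ω (conductance is reciprocal resistance),
      = kg⁻¹·m⁻²·s³·A².
  So S⁻¹ = kg·m²·s⁻³·A⁻².
  Pa = N/m² (pressure = force per area),
      = kg·m⁻¹·s⁻².
  So Pa² = kg²·m⁻²·s⁻⁴.
  T = Wb/m² (flux density = flux per area),
      = kg·s⁻²·A⁻¹.
  So T⁻¹ = kg⁻¹·s²·A.
  N = kg·m/s² = kg·m·s⁻² (force = mass × acceleration).
  So N⁻¹ = kg⁻¹·m⁻¹·s².
  Combining: Ω⁻¹·Hz⁻²·m·S⁻¹·s⁻²·Pa²·T⁻¹·kg·N⁻¹ = (kg⁻¹·m⁻²·s³·A²) · s² · m · (kg·m²·s⁻³·A⁻²) · s⁻² · (kg²·m⁻²·s⁻⁴) · (kg⁻¹·s²·A) · kg · (kg⁻¹·m⁻¹·s²) = kg·m⁻²·A.
Left is kg²·m⁻²·s⁻²; right is kg·m⁻²·A — different.

No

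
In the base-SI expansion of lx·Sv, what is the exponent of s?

lx = lm/m² (illuminance = luminous flux per area),
    = m⁻²·cd.
Sv = J/kg (equivalent dose = energy per mass),
    = m²·s⁻².
Combining: lx·Sv = (m⁻²·cd) · (m²·s⁻²) = s⁻²·cd.
The exponent of s is -2.

-2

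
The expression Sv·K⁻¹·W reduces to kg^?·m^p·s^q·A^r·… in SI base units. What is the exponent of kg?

1

Sv = m²·s⁻².
W = kg·m²·s⁻³.
Combining: Sv·K⁻¹·W = (m²·s⁻²) · K⁻¹ · (kg·m²·s⁻³) = kg·m⁴·s⁻⁵·K⁻¹.
The exponent of kg is 1.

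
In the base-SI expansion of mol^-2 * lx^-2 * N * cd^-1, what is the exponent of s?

lx = lm/m² (illuminance = luminous flux per area),
    = m⁻²·cd.
So lx⁻² = m⁴·cd⁻².
N = kg·m/s² = kg·m·s⁻² (force = mass × acceleration).
Combining: mol⁻²·lx⁻²·N·cd⁻¹ = mol⁻² · (m⁴·cd⁻²) · (kg·m·s⁻²) · cd⁻¹ = kg·m⁵·s⁻²·mol⁻²·cd⁻³.
The exponent of s is -2.

-2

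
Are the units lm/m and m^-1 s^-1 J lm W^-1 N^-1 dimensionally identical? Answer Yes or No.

Left side:
  lm = cd·sr = cd (luminous flux; sr is dimensionless).
  Combining: lm·m⁻¹ = cd · m⁻¹ = m⁻¹·cd.
Right side:
  J = N·m (work = force × distance),
      = kg·m²·s⁻².
  lm = cd·sr = cd (luminous flux; sr is dimensionless).
  W = J/s (power = energy per time),
      = kg·m²·s⁻³.
  So W⁻¹ = kg⁻¹·m⁻²·s³.
  N = kg·m/s² = kg·m·s⁻² (force = mass × acceleration).
  So N⁻¹ = kg⁻¹·m⁻¹·s².
  Combining: m⁻¹·s⁻¹·J·lm·W⁻¹·N⁻¹ = m⁻¹ · s⁻¹ · (kg·m²·s⁻²) · cd · (kg⁻¹·m⁻²·s³) · (kg⁻¹·m⁻¹·s²) = kg⁻¹·m⁻²·s²·cd.
Left is m⁻¹·cd; right is kg⁻¹·m⁻²·s²·cd — different.

No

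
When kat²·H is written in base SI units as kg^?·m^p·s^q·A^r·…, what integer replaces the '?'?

kat = mol/s = s⁻¹·mol (catalytic activity).
So kat² = s⁻²·mol².
H = Wb/A (inductance = flux per current),
    = kg·m²·s⁻²·A⁻².
Combining: kat²·H = (s⁻²·mol²) · (kg·m²·s⁻²·A⁻²) = kg·m²·s⁻⁴·A⁻²·mol².
The exponent of kg is 1.

1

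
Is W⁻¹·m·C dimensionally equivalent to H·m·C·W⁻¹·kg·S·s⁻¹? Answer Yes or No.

Left side:
  W = J/s (power = energy per time),
      = kg·m²·s⁻³.
  So W⁻¹ = kg⁻¹·m⁻²·s³.
  C = A·s = s·A (charge = current × time).
  Combining: W⁻¹·m·C = (kg⁻¹·m⁻²·s³) · m · (s·A) = kg⁻¹·m⁻¹·s⁴·A.
Right side:
  H = kg·m²·s⁻²·A⁻².
  C = s·A.
  W = kg·m²·s⁻³.
  So W⁻¹ = kg⁻¹·m⁻²·s³.
  S = kg⁻¹·m⁻²·s³·A².
  Combining: H·m·C·W⁻¹·kg·S·s⁻¹ = (kg·m²·s⁻²·A⁻²) · m · (s·A) · (kg⁻¹·m⁻²·s³) · kg · (kg⁻¹·m⁻²·s³·A²) · s⁻¹ = m⁻¹·s⁴·A.
Left is kg⁻¹·m⁻¹·s⁴·A; right is m⁻¹·s⁴·A — different.

No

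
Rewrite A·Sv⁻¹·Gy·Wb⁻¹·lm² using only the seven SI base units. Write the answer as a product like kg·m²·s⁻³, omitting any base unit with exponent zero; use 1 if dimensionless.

Sv = J/kg (equivalent dose = energy per mass),
    = m²·s⁻².
So Sv⁻¹ = m⁻²·s².
Gy = J/kg (absorbed dose = energy per mass),
    = m²·s⁻².
Wb = V·s (flux: a volt is a weber per second),
    = kg·m²·s⁻²·A⁻¹.
So Wb⁻¹ = kg⁻¹·m⁻²·s²·A.
lm = cd·sr = cd (luminous flux; sr is dimensionless).
So lm² = cd².
Combining: A·Sv⁻¹·Gy·Wb⁻¹·lm² = A · (m⁻²·s²) · (m²·s⁻²) · (kg⁻¹·m⁻²·s²·A) · cd² = kg⁻¹·m⁻²·s²·A²·cd².

kg⁻¹·m⁻²·s²·A²·cd²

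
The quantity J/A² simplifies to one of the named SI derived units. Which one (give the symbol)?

H

J = N·m (work = force × distance),
    = kg·m²·s⁻².
Combining: A⁻²·J = A⁻² · (kg·m²·s⁻²) = kg·m²·s⁻²·A⁻².
kg·m²·s⁻²·A⁻² is the base-SI form of the henry.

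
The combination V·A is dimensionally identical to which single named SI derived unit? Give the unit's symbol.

V = kg·m²·s⁻³·A⁻¹.
Combining: V·A = (kg·m²·s⁻³·A⁻¹) · A = kg·m²·s⁻³.
kg·m²·s⁻³ is the base-SI form of the watt.

W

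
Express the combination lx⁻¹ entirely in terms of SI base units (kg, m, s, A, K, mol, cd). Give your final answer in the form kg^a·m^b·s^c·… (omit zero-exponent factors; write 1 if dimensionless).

m²·cd⁻¹

lx = lm/m² (illuminance = luminous flux per area),
    = m⁻²·cd.
So lx⁻¹ = m²·cd⁻¹.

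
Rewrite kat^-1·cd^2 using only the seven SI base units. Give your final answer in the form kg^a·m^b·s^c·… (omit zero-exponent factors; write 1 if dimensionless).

kat = mol/s = s⁻¹·mol (catalytic activity).
So kat⁻¹ = s·mol⁻¹.
Combining: kat⁻¹·cd² = (s·mol⁻¹) · cd² = s·mol⁻¹·cd².

s·mol⁻¹·cd²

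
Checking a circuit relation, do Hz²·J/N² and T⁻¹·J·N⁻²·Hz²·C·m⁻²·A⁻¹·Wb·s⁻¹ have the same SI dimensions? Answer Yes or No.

Yes

Left side:
  N = kg·m·s⁻².
  So N⁻² = kg⁻²·m⁻²·s⁴.
  Hz = s⁻¹.
  So Hz² = s⁻².
  J = kg·m²·s⁻².
  Combining: N⁻²·Hz²·J = (kg⁻²·m⁻²·s⁴) · s⁻² · (kg·m²·s⁻²) = kg⁻¹.
Right side:
  T = Wb/m² (flux density = flux per area),
      = kg·s⁻²·A⁻¹.
  So T⁻¹ = kg⁻¹·s²·A.
  J = N·m (work = force × distance),
      = kg·m²·s⁻².
  N = kg·m/s² = kg·m·s⁻² (force = mass × acceleration).
  So N⁻² = kg⁻²·m⁻²·s⁴.
  Hz = 1/s = s⁻¹ (frequency is cycles per second).
  So Hz² = s⁻².
  C = A·s = s·A (charge = current × time).
  Wb = V·s (flux: a volt is a weber per second),
      = kg·m²·s⁻²·A⁻¹.
  Combining: T⁻¹·J·N⁻²·Hz²·C·m⁻²·A⁻¹·Wb·s⁻¹ = (kg⁻¹·s²·A) · (kg·m²·s⁻²) · (kg⁻²·m⁻²·s⁴) · s⁻² · (s·A) · m⁻² · A⁻¹ · (kg·m²·s⁻²·A⁻¹) · s⁻¹ = kg⁻¹.
Both reduce to kg⁻¹.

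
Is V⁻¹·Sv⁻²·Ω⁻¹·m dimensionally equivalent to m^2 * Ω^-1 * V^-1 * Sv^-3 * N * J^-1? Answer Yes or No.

Left side:
  V = kg·m²·s⁻³·A⁻¹.
  So V⁻¹ = kg⁻¹·m⁻²·s³·A.
  Sv = m²·s⁻².
  So Sv⁻² = m⁻⁴·s⁴.
  Ω = kg·m²·s⁻³·A⁻².
  So Ω⁻¹ = kg⁻¹·m⁻²·s³·A².
  Combining: V⁻¹·Sv⁻²·Ω⁻¹·m = (kg⁻¹·m⁻²·s³·A) · (m⁻⁴·s⁴) · (kg⁻¹·m⁻²·s³·A²) · m = kg⁻²·m⁻⁷·s¹⁰·A³.
Right side:
  Ω = V/A (resistance = voltage per current),
      = kg·m²·s⁻³·A⁻².
  So Ω⁻¹ = kg⁻¹·m⁻²·s³·A².
  V = W/A (potential = power per current),
      = kg·m²·s⁻³·A⁻¹.
  So V⁻¹ = kg⁻¹·m⁻²·s³·A.
  Sv = J/kg (equivalent dose = energy per mass),
      = m²·s⁻².
  So Sv⁻³ = m⁻⁶·s⁶.
  N = kg·m/s² = kg·m·s⁻² (force = mass × acceleration).
  J = N·m (work = force × distance),
      = kg·m²·s⁻².
  So J⁻¹ = kg⁻¹·m⁻²·s².
  Combining: m²·Ω⁻¹·V⁻¹·Sv⁻³·N·J⁻¹ = m² · (kg⁻¹·m⁻²·s³·A²) · (kg⁻¹·m⁻²·s³·A) · (m⁻⁶·s⁶) · (kg·m·s⁻²) · (kg⁻¹·m⁻²·s²) = kg⁻²·m⁻⁹·s¹²·A³.
Left is kg⁻²·m⁻⁷·s¹⁰·A³; right is kg⁻²·m⁻⁹·s¹²·A³ — different.

No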